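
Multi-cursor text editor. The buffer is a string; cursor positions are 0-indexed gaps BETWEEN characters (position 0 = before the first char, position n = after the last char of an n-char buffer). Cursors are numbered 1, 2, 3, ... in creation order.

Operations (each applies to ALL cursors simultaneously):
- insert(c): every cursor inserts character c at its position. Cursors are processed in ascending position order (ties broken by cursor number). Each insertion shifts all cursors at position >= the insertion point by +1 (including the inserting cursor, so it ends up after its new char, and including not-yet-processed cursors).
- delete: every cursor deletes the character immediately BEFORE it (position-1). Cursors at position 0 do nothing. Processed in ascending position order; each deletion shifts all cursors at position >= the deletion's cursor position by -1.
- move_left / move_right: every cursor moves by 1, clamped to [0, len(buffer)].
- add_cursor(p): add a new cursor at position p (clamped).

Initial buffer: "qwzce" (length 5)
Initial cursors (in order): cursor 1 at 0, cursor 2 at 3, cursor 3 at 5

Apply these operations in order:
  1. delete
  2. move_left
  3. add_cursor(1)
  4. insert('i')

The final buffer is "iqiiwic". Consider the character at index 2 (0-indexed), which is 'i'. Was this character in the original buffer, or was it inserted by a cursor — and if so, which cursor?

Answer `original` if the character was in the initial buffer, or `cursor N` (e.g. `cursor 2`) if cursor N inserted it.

Answer: cursor 2

Derivation:
After op 1 (delete): buffer="qwc" (len 3), cursors c1@0 c2@2 c3@3, authorship ...
After op 2 (move_left): buffer="qwc" (len 3), cursors c1@0 c2@1 c3@2, authorship ...
After op 3 (add_cursor(1)): buffer="qwc" (len 3), cursors c1@0 c2@1 c4@1 c3@2, authorship ...
After op 4 (insert('i')): buffer="iqiiwic" (len 7), cursors c1@1 c2@4 c4@4 c3@6, authorship 1.24.3.
Authorship (.=original, N=cursor N): 1 . 2 4 . 3 .
Index 2: author = 2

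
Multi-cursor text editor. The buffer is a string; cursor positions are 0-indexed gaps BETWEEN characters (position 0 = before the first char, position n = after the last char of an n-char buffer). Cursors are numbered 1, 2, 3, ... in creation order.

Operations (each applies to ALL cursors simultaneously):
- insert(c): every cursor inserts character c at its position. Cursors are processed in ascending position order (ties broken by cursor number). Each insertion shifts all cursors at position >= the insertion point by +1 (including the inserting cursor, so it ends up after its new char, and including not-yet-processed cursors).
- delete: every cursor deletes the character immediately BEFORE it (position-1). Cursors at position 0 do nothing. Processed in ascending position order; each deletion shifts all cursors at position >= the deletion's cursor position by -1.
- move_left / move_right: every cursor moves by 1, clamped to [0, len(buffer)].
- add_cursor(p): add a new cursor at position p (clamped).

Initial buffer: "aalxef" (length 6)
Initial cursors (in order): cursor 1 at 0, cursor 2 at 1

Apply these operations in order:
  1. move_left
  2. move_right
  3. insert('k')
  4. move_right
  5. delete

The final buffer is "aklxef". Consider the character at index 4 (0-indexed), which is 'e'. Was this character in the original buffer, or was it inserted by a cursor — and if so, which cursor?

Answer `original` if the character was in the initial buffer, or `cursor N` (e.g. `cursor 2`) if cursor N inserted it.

After op 1 (move_left): buffer="aalxef" (len 6), cursors c1@0 c2@0, authorship ......
After op 2 (move_right): buffer="aalxef" (len 6), cursors c1@1 c2@1, authorship ......
After op 3 (insert('k')): buffer="akkalxef" (len 8), cursors c1@3 c2@3, authorship .12.....
After op 4 (move_right): buffer="akkalxef" (len 8), cursors c1@4 c2@4, authorship .12.....
After op 5 (delete): buffer="aklxef" (len 6), cursors c1@2 c2@2, authorship .1....
Authorship (.=original, N=cursor N): . 1 . . . .
Index 4: author = original

Answer: original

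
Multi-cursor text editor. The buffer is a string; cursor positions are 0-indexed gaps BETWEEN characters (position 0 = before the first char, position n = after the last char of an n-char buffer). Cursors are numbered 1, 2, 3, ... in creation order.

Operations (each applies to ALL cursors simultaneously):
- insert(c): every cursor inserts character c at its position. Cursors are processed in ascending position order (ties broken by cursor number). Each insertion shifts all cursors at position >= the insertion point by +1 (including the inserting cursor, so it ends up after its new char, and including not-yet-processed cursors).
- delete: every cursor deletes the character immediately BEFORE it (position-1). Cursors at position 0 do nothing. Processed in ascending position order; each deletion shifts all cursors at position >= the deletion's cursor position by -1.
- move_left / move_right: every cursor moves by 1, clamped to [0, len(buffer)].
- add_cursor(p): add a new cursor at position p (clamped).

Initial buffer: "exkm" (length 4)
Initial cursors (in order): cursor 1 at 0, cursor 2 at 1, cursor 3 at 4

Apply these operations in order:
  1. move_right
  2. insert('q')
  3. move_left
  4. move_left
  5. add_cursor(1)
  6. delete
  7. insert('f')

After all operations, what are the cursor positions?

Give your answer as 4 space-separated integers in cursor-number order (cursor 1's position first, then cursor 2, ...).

Answer: 3 3 6 3

Derivation:
After op 1 (move_right): buffer="exkm" (len 4), cursors c1@1 c2@2 c3@4, authorship ....
After op 2 (insert('q')): buffer="eqxqkmq" (len 7), cursors c1@2 c2@4 c3@7, authorship .1.2..3
After op 3 (move_left): buffer="eqxqkmq" (len 7), cursors c1@1 c2@3 c3@6, authorship .1.2..3
After op 4 (move_left): buffer="eqxqkmq" (len 7), cursors c1@0 c2@2 c3@5, authorship .1.2..3
After op 5 (add_cursor(1)): buffer="eqxqkmq" (len 7), cursors c1@0 c4@1 c2@2 c3@5, authorship .1.2..3
After op 6 (delete): buffer="xqmq" (len 4), cursors c1@0 c2@0 c4@0 c3@2, authorship .2.3
After op 7 (insert('f')): buffer="fffxqfmq" (len 8), cursors c1@3 c2@3 c4@3 c3@6, authorship 124.23.3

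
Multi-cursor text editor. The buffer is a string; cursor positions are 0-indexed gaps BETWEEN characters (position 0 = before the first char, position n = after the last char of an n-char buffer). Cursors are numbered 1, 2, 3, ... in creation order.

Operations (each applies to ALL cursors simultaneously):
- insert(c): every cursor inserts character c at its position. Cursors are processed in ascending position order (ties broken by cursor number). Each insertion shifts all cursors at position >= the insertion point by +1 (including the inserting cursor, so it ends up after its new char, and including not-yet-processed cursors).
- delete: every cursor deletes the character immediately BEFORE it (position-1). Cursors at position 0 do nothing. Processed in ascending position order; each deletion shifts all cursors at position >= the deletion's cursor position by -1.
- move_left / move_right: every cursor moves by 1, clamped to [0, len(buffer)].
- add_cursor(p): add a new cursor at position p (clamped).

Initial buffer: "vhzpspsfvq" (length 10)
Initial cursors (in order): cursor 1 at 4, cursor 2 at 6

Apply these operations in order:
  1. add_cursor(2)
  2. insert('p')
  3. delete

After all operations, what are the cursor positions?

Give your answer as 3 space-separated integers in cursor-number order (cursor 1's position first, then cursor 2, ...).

After op 1 (add_cursor(2)): buffer="vhzpspsfvq" (len 10), cursors c3@2 c1@4 c2@6, authorship ..........
After op 2 (insert('p')): buffer="vhpzppsppsfvq" (len 13), cursors c3@3 c1@6 c2@9, authorship ..3..1..2....
After op 3 (delete): buffer="vhzpspsfvq" (len 10), cursors c3@2 c1@4 c2@6, authorship ..........

Answer: 4 6 2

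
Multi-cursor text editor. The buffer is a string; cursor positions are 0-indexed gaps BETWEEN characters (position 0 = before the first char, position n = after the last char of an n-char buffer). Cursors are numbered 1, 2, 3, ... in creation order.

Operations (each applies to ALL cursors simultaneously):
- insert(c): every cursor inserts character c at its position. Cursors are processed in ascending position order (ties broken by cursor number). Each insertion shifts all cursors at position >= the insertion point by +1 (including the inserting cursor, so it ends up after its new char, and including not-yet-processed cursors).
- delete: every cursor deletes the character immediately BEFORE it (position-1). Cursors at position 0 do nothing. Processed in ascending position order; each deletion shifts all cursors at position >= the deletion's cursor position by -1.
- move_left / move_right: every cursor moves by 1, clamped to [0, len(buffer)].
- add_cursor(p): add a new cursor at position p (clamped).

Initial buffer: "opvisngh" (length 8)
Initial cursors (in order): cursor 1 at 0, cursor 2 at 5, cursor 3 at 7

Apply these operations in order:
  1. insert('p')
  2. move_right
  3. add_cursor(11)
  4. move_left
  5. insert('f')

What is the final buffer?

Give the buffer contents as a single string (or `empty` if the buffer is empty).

Answer: pfopvispfngpffh

Derivation:
After op 1 (insert('p')): buffer="popvispngph" (len 11), cursors c1@1 c2@7 c3@10, authorship 1.....2..3.
After op 2 (move_right): buffer="popvispngph" (len 11), cursors c1@2 c2@8 c3@11, authorship 1.....2..3.
After op 3 (add_cursor(11)): buffer="popvispngph" (len 11), cursors c1@2 c2@8 c3@11 c4@11, authorship 1.....2..3.
After op 4 (move_left): buffer="popvispngph" (len 11), cursors c1@1 c2@7 c3@10 c4@10, authorship 1.....2..3.
After op 5 (insert('f')): buffer="pfopvispfngpffh" (len 15), cursors c1@2 c2@9 c3@14 c4@14, authorship 11.....22..334.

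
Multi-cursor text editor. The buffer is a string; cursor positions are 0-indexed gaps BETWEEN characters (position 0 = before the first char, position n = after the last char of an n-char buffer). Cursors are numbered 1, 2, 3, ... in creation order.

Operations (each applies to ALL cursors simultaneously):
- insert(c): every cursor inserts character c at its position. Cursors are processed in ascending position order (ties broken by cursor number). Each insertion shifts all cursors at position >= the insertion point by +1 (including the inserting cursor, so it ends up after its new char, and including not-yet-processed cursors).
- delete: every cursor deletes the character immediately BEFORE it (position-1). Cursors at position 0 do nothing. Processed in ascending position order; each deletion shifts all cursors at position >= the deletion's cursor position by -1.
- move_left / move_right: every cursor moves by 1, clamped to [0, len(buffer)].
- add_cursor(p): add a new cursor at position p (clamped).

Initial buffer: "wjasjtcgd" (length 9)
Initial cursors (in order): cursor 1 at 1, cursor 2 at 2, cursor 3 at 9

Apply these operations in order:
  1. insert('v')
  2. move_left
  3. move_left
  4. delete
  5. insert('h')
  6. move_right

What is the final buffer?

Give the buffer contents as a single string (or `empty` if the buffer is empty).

Answer: hwhjvasjtchdv

Derivation:
After op 1 (insert('v')): buffer="wvjvasjtcgdv" (len 12), cursors c1@2 c2@4 c3@12, authorship .1.2.......3
After op 2 (move_left): buffer="wvjvasjtcgdv" (len 12), cursors c1@1 c2@3 c3@11, authorship .1.2.......3
After op 3 (move_left): buffer="wvjvasjtcgdv" (len 12), cursors c1@0 c2@2 c3@10, authorship .1.2.......3
After op 4 (delete): buffer="wjvasjtcdv" (len 10), cursors c1@0 c2@1 c3@8, authorship ..2......3
After op 5 (insert('h')): buffer="hwhjvasjtchdv" (len 13), cursors c1@1 c2@3 c3@11, authorship 1.2.2.....3.3
After op 6 (move_right): buffer="hwhjvasjtchdv" (len 13), cursors c1@2 c2@4 c3@12, authorship 1.2.2.....3.3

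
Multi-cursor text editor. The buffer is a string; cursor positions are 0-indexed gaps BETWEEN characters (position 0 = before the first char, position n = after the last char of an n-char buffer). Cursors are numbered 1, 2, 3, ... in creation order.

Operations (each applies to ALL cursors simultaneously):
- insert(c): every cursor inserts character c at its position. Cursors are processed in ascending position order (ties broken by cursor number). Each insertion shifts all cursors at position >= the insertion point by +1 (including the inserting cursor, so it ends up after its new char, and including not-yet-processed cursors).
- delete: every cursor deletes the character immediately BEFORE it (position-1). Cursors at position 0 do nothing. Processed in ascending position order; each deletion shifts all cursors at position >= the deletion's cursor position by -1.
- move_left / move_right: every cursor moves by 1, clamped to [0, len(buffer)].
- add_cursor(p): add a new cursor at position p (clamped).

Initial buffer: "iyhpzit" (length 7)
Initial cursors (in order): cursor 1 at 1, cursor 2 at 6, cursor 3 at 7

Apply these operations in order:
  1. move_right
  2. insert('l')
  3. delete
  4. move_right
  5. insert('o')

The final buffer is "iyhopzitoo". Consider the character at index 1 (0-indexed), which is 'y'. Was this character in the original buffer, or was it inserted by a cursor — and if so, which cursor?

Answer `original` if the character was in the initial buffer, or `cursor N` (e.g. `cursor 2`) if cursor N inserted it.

After op 1 (move_right): buffer="iyhpzit" (len 7), cursors c1@2 c2@7 c3@7, authorship .......
After op 2 (insert('l')): buffer="iylhpzitll" (len 10), cursors c1@3 c2@10 c3@10, authorship ..1.....23
After op 3 (delete): buffer="iyhpzit" (len 7), cursors c1@2 c2@7 c3@7, authorship .......
After op 4 (move_right): buffer="iyhpzit" (len 7), cursors c1@3 c2@7 c3@7, authorship .......
After op 5 (insert('o')): buffer="iyhopzitoo" (len 10), cursors c1@4 c2@10 c3@10, authorship ...1....23
Authorship (.=original, N=cursor N): . . . 1 . . . . 2 3
Index 1: author = original

Answer: original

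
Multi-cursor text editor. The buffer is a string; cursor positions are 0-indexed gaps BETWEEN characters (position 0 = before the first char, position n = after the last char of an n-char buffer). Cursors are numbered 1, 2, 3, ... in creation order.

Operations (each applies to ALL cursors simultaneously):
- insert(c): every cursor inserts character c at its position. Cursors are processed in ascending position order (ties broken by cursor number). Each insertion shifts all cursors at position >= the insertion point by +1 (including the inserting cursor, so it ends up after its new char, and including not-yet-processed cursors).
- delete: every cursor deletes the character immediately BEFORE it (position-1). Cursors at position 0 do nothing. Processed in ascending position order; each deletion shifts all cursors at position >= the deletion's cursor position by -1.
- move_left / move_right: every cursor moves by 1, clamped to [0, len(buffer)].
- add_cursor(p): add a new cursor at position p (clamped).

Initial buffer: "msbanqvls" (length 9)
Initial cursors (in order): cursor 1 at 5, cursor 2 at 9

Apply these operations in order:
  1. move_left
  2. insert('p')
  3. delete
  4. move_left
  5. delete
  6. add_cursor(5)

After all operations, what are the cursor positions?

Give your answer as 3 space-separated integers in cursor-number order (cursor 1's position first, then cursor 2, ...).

Answer: 2 5 5

Derivation:
After op 1 (move_left): buffer="msbanqvls" (len 9), cursors c1@4 c2@8, authorship .........
After op 2 (insert('p')): buffer="msbapnqvlps" (len 11), cursors c1@5 c2@10, authorship ....1....2.
After op 3 (delete): buffer="msbanqvls" (len 9), cursors c1@4 c2@8, authorship .........
After op 4 (move_left): buffer="msbanqvls" (len 9), cursors c1@3 c2@7, authorship .........
After op 5 (delete): buffer="msanqls" (len 7), cursors c1@2 c2@5, authorship .......
After op 6 (add_cursor(5)): buffer="msanqls" (len 7), cursors c1@2 c2@5 c3@5, authorship .......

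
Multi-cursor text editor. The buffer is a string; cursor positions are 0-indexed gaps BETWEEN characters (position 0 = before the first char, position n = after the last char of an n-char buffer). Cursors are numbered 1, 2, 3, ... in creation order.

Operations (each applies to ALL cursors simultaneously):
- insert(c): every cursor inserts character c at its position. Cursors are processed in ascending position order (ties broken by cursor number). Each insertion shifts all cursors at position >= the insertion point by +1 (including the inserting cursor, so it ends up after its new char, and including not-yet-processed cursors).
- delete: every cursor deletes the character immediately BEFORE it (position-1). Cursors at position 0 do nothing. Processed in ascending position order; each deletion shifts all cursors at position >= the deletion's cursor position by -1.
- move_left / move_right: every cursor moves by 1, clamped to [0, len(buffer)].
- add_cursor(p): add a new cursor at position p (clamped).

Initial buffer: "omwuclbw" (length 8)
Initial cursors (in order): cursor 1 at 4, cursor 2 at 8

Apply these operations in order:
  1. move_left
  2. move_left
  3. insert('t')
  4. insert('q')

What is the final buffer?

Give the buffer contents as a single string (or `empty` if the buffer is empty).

After op 1 (move_left): buffer="omwuclbw" (len 8), cursors c1@3 c2@7, authorship ........
After op 2 (move_left): buffer="omwuclbw" (len 8), cursors c1@2 c2@6, authorship ........
After op 3 (insert('t')): buffer="omtwucltbw" (len 10), cursors c1@3 c2@8, authorship ..1....2..
After op 4 (insert('q')): buffer="omtqwucltqbw" (len 12), cursors c1@4 c2@10, authorship ..11....22..

Answer: omtqwucltqbw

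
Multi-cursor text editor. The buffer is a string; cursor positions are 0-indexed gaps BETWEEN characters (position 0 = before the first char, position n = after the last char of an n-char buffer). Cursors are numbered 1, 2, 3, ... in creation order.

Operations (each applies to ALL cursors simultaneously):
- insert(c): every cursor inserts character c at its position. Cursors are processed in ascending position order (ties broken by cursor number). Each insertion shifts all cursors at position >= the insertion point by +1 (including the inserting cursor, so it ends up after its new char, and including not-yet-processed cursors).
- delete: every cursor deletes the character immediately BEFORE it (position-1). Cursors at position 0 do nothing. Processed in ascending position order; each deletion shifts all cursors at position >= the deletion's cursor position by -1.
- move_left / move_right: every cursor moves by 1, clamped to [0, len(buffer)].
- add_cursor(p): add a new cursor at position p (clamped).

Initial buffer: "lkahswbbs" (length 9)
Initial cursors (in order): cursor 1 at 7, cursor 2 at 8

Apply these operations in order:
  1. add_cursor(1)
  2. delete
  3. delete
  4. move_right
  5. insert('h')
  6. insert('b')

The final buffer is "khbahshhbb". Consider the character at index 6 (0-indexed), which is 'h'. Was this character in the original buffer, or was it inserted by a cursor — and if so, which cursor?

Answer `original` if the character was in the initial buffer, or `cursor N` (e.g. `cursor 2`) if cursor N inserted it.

Answer: cursor 1

Derivation:
After op 1 (add_cursor(1)): buffer="lkahswbbs" (len 9), cursors c3@1 c1@7 c2@8, authorship .........
After op 2 (delete): buffer="kahsws" (len 6), cursors c3@0 c1@5 c2@5, authorship ......
After op 3 (delete): buffer="kahs" (len 4), cursors c3@0 c1@3 c2@3, authorship ....
After op 4 (move_right): buffer="kahs" (len 4), cursors c3@1 c1@4 c2@4, authorship ....
After op 5 (insert('h')): buffer="khahshh" (len 7), cursors c3@2 c1@7 c2@7, authorship .3...12
After op 6 (insert('b')): buffer="khbahshhbb" (len 10), cursors c3@3 c1@10 c2@10, authorship .33...1212
Authorship (.=original, N=cursor N): . 3 3 . . . 1 2 1 2
Index 6: author = 1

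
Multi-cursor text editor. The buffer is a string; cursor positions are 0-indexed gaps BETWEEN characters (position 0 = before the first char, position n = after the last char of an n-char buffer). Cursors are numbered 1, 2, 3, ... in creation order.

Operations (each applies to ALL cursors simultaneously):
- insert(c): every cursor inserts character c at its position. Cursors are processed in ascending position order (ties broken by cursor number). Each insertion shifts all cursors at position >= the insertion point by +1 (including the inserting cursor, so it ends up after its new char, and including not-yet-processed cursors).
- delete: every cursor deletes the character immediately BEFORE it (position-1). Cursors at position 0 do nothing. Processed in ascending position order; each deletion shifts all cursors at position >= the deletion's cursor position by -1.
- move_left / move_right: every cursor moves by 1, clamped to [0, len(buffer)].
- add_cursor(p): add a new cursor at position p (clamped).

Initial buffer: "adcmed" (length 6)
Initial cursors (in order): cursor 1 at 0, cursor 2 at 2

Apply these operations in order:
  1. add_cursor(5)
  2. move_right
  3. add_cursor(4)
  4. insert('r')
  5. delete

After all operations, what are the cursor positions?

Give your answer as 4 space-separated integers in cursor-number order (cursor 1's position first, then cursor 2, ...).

After op 1 (add_cursor(5)): buffer="adcmed" (len 6), cursors c1@0 c2@2 c3@5, authorship ......
After op 2 (move_right): buffer="adcmed" (len 6), cursors c1@1 c2@3 c3@6, authorship ......
After op 3 (add_cursor(4)): buffer="adcmed" (len 6), cursors c1@1 c2@3 c4@4 c3@6, authorship ......
After op 4 (insert('r')): buffer="ardcrmredr" (len 10), cursors c1@2 c2@5 c4@7 c3@10, authorship .1..2.4..3
After op 5 (delete): buffer="adcmed" (len 6), cursors c1@1 c2@3 c4@4 c3@6, authorship ......

Answer: 1 3 6 4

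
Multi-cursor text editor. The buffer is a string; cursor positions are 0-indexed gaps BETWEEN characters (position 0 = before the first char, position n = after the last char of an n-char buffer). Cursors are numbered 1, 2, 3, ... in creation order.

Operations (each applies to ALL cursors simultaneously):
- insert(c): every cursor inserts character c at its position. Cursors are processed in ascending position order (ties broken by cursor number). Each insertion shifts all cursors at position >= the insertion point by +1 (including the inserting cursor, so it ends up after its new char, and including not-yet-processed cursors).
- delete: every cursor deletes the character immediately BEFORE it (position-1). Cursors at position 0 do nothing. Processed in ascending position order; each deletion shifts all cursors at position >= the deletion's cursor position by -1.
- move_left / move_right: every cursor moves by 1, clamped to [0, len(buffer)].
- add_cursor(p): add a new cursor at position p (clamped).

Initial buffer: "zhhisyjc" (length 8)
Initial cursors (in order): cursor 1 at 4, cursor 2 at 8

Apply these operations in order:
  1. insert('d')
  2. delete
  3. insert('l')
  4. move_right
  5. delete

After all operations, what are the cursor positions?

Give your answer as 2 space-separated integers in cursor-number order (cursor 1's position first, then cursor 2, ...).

After op 1 (insert('d')): buffer="zhhidsyjcd" (len 10), cursors c1@5 c2@10, authorship ....1....2
After op 2 (delete): buffer="zhhisyjc" (len 8), cursors c1@4 c2@8, authorship ........
After op 3 (insert('l')): buffer="zhhilsyjcl" (len 10), cursors c1@5 c2@10, authorship ....1....2
After op 4 (move_right): buffer="zhhilsyjcl" (len 10), cursors c1@6 c2@10, authorship ....1....2
After op 5 (delete): buffer="zhhilyjc" (len 8), cursors c1@5 c2@8, authorship ....1...

Answer: 5 8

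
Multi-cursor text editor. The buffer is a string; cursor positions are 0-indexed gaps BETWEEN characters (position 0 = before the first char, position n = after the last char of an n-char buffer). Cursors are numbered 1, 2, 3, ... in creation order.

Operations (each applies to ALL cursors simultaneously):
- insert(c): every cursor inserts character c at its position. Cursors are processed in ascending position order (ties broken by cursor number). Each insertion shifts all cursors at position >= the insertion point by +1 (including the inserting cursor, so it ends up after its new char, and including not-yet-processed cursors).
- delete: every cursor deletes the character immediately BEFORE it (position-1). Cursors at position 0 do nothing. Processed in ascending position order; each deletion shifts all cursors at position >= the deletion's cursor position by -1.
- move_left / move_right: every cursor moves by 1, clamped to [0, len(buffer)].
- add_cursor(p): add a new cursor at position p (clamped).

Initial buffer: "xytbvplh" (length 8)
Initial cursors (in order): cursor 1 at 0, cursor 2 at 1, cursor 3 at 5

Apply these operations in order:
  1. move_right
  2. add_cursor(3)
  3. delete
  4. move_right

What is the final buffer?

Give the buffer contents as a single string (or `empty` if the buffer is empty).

After op 1 (move_right): buffer="xytbvplh" (len 8), cursors c1@1 c2@2 c3@6, authorship ........
After op 2 (add_cursor(3)): buffer="xytbvplh" (len 8), cursors c1@1 c2@2 c4@3 c3@6, authorship ........
After op 3 (delete): buffer="bvlh" (len 4), cursors c1@0 c2@0 c4@0 c3@2, authorship ....
After op 4 (move_right): buffer="bvlh" (len 4), cursors c1@1 c2@1 c4@1 c3@3, authorship ....

Answer: bvlh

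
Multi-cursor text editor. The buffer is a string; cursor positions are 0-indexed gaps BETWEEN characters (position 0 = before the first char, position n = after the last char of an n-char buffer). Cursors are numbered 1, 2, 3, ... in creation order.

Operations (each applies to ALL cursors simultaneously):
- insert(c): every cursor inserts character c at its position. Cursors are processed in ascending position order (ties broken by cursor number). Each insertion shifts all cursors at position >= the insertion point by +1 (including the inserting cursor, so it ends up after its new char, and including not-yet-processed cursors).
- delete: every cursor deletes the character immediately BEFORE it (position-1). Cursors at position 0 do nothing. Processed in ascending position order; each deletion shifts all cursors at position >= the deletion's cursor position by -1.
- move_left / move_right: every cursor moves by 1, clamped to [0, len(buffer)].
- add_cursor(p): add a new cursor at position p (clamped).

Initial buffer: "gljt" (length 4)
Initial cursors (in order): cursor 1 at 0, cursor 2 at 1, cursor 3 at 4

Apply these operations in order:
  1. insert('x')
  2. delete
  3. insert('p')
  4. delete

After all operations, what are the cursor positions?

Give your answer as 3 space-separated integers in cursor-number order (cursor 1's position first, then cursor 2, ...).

After op 1 (insert('x')): buffer="xgxljtx" (len 7), cursors c1@1 c2@3 c3@7, authorship 1.2...3
After op 2 (delete): buffer="gljt" (len 4), cursors c1@0 c2@1 c3@4, authorship ....
After op 3 (insert('p')): buffer="pgpljtp" (len 7), cursors c1@1 c2@3 c3@7, authorship 1.2...3
After op 4 (delete): buffer="gljt" (len 4), cursors c1@0 c2@1 c3@4, authorship ....

Answer: 0 1 4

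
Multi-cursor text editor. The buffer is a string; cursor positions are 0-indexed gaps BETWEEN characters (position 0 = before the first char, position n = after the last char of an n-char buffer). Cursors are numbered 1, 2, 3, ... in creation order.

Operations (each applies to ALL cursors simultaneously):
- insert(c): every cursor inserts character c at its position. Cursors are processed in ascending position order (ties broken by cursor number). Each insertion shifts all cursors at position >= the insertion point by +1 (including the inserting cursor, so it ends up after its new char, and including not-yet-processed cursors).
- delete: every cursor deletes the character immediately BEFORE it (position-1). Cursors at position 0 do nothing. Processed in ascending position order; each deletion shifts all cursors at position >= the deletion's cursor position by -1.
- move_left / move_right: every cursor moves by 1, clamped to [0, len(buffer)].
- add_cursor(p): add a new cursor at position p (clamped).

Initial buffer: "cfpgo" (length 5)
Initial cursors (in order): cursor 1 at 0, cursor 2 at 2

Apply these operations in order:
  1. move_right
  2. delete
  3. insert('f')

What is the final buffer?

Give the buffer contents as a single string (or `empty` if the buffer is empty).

After op 1 (move_right): buffer="cfpgo" (len 5), cursors c1@1 c2@3, authorship .....
After op 2 (delete): buffer="fgo" (len 3), cursors c1@0 c2@1, authorship ...
After op 3 (insert('f')): buffer="fffgo" (len 5), cursors c1@1 c2@3, authorship 1.2..

Answer: fffgo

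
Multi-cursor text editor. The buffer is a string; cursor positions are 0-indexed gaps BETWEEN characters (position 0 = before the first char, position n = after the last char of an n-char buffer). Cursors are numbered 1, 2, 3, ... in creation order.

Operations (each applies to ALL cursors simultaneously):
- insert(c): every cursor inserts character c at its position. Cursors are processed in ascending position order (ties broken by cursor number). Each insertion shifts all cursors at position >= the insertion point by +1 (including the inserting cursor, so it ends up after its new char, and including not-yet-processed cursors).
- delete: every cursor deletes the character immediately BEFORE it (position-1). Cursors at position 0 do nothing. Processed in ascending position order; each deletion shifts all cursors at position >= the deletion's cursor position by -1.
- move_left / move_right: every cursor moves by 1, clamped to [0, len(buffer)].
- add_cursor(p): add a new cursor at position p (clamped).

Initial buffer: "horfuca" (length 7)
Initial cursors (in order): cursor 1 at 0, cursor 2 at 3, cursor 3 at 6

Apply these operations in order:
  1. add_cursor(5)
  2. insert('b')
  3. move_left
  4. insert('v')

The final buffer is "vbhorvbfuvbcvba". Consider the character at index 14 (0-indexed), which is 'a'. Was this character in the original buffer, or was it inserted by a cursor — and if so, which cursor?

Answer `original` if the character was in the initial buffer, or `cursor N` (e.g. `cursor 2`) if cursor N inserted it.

Answer: original

Derivation:
After op 1 (add_cursor(5)): buffer="horfuca" (len 7), cursors c1@0 c2@3 c4@5 c3@6, authorship .......
After op 2 (insert('b')): buffer="bhorbfubcba" (len 11), cursors c1@1 c2@5 c4@8 c3@10, authorship 1...2..4.3.
After op 3 (move_left): buffer="bhorbfubcba" (len 11), cursors c1@0 c2@4 c4@7 c3@9, authorship 1...2..4.3.
After op 4 (insert('v')): buffer="vbhorvbfuvbcvba" (len 15), cursors c1@1 c2@6 c4@10 c3@13, authorship 11...22..44.33.
Authorship (.=original, N=cursor N): 1 1 . . . 2 2 . . 4 4 . 3 3 .
Index 14: author = original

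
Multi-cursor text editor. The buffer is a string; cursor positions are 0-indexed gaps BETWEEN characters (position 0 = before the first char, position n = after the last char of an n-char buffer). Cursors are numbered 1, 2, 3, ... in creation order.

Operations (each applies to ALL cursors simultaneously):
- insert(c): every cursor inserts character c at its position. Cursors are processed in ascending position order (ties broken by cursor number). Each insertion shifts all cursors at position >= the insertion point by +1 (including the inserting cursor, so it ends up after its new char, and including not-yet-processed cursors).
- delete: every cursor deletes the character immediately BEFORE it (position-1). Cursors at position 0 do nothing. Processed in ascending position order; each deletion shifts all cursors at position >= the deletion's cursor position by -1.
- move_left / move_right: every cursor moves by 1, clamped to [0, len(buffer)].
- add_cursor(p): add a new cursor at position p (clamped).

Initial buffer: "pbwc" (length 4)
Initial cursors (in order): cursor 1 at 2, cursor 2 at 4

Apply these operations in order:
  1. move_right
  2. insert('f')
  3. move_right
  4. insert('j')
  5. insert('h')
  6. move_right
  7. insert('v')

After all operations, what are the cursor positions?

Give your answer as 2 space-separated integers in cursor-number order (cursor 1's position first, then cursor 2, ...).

After op 1 (move_right): buffer="pbwc" (len 4), cursors c1@3 c2@4, authorship ....
After op 2 (insert('f')): buffer="pbwfcf" (len 6), cursors c1@4 c2@6, authorship ...1.2
After op 3 (move_right): buffer="pbwfcf" (len 6), cursors c1@5 c2@6, authorship ...1.2
After op 4 (insert('j')): buffer="pbwfcjfj" (len 8), cursors c1@6 c2@8, authorship ...1.122
After op 5 (insert('h')): buffer="pbwfcjhfjh" (len 10), cursors c1@7 c2@10, authorship ...1.11222
After op 6 (move_right): buffer="pbwfcjhfjh" (len 10), cursors c1@8 c2@10, authorship ...1.11222
After op 7 (insert('v')): buffer="pbwfcjhfvjhv" (len 12), cursors c1@9 c2@12, authorship ...1.1121222

Answer: 9 12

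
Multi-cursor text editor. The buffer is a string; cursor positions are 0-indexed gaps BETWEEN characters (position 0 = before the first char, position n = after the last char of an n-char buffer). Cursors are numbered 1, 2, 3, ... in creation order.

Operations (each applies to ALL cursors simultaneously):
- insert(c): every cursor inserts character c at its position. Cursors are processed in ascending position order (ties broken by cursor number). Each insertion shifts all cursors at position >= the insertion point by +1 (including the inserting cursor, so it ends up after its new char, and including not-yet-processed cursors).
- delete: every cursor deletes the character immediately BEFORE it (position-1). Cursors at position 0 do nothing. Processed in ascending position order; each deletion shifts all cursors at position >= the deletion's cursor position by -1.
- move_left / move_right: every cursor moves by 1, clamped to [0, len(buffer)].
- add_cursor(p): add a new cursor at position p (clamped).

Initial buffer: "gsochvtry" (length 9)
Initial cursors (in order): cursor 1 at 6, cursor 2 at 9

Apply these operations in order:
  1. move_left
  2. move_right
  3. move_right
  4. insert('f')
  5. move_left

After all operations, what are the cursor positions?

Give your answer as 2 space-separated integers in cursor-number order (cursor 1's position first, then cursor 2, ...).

After op 1 (move_left): buffer="gsochvtry" (len 9), cursors c1@5 c2@8, authorship .........
After op 2 (move_right): buffer="gsochvtry" (len 9), cursors c1@6 c2@9, authorship .........
After op 3 (move_right): buffer="gsochvtry" (len 9), cursors c1@7 c2@9, authorship .........
After op 4 (insert('f')): buffer="gsochvtfryf" (len 11), cursors c1@8 c2@11, authorship .......1..2
After op 5 (move_left): buffer="gsochvtfryf" (len 11), cursors c1@7 c2@10, authorship .......1..2

Answer: 7 10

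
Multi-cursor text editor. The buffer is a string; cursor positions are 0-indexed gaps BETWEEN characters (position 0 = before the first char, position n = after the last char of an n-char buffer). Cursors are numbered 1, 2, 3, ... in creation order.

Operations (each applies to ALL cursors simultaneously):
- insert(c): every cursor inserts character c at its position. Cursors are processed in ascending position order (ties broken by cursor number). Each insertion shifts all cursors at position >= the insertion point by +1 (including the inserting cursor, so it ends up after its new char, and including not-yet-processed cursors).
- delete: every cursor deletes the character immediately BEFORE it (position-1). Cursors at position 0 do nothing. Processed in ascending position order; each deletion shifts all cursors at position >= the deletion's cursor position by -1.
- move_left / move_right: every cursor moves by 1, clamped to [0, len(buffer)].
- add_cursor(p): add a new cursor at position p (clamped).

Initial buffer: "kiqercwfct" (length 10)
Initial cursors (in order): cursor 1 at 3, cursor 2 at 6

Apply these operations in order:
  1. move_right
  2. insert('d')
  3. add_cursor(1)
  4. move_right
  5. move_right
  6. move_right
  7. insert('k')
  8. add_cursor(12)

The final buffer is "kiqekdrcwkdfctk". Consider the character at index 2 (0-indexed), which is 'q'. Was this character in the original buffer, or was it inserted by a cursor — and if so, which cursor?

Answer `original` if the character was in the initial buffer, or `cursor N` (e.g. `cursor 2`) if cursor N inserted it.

Answer: original

Derivation:
After op 1 (move_right): buffer="kiqercwfct" (len 10), cursors c1@4 c2@7, authorship ..........
After op 2 (insert('d')): buffer="kiqedrcwdfct" (len 12), cursors c1@5 c2@9, authorship ....1...2...
After op 3 (add_cursor(1)): buffer="kiqedrcwdfct" (len 12), cursors c3@1 c1@5 c2@9, authorship ....1...2...
After op 4 (move_right): buffer="kiqedrcwdfct" (len 12), cursors c3@2 c1@6 c2@10, authorship ....1...2...
After op 5 (move_right): buffer="kiqedrcwdfct" (len 12), cursors c3@3 c1@7 c2@11, authorship ....1...2...
After op 6 (move_right): buffer="kiqedrcwdfct" (len 12), cursors c3@4 c1@8 c2@12, authorship ....1...2...
After op 7 (insert('k')): buffer="kiqekdrcwkdfctk" (len 15), cursors c3@5 c1@10 c2@15, authorship ....31...12...2
After op 8 (add_cursor(12)): buffer="kiqekdrcwkdfctk" (len 15), cursors c3@5 c1@10 c4@12 c2@15, authorship ....31...12...2
Authorship (.=original, N=cursor N): . . . . 3 1 . . . 1 2 . . . 2
Index 2: author = original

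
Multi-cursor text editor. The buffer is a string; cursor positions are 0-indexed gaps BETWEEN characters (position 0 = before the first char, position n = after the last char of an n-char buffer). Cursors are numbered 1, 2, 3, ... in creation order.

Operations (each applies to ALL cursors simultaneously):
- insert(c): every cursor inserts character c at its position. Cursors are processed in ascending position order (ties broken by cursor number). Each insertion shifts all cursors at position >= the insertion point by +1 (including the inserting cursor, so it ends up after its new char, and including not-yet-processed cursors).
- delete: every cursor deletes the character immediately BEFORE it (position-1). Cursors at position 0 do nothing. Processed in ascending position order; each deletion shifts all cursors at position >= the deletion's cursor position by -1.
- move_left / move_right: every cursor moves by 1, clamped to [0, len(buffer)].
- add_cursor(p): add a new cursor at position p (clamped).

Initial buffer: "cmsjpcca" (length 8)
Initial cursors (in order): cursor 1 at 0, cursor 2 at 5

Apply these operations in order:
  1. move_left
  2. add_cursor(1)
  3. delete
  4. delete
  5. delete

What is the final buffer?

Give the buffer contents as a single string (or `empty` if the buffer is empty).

After op 1 (move_left): buffer="cmsjpcca" (len 8), cursors c1@0 c2@4, authorship ........
After op 2 (add_cursor(1)): buffer="cmsjpcca" (len 8), cursors c1@0 c3@1 c2@4, authorship ........
After op 3 (delete): buffer="mspcca" (len 6), cursors c1@0 c3@0 c2@2, authorship ......
After op 4 (delete): buffer="mpcca" (len 5), cursors c1@0 c3@0 c2@1, authorship .....
After op 5 (delete): buffer="pcca" (len 4), cursors c1@0 c2@0 c3@0, authorship ....

Answer: pcca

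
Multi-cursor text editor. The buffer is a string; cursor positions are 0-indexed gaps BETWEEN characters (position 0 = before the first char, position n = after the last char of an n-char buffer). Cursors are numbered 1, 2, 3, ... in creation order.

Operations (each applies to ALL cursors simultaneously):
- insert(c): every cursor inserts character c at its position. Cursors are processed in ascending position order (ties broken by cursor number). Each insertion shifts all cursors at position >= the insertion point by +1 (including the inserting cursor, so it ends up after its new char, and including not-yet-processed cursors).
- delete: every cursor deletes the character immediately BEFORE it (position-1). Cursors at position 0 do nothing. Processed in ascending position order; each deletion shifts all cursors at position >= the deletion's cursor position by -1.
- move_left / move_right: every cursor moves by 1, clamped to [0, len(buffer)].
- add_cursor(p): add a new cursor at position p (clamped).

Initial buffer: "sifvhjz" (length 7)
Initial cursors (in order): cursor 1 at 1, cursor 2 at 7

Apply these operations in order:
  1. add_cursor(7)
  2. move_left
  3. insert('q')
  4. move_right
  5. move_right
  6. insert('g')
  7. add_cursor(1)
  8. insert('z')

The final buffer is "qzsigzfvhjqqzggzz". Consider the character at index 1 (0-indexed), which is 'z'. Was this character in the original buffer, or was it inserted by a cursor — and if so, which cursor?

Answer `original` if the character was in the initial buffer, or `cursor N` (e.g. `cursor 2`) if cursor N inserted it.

After op 1 (add_cursor(7)): buffer="sifvhjz" (len 7), cursors c1@1 c2@7 c3@7, authorship .......
After op 2 (move_left): buffer="sifvhjz" (len 7), cursors c1@0 c2@6 c3@6, authorship .......
After op 3 (insert('q')): buffer="qsifvhjqqz" (len 10), cursors c1@1 c2@9 c3@9, authorship 1......23.
After op 4 (move_right): buffer="qsifvhjqqz" (len 10), cursors c1@2 c2@10 c3@10, authorship 1......23.
After op 5 (move_right): buffer="qsifvhjqqz" (len 10), cursors c1@3 c2@10 c3@10, authorship 1......23.
After op 6 (insert('g')): buffer="qsigfvhjqqzgg" (len 13), cursors c1@4 c2@13 c3@13, authorship 1..1....23.23
After op 7 (add_cursor(1)): buffer="qsigfvhjqqzgg" (len 13), cursors c4@1 c1@4 c2@13 c3@13, authorship 1..1....23.23
After op 8 (insert('z')): buffer="qzsigzfvhjqqzggzz" (len 17), cursors c4@2 c1@6 c2@17 c3@17, authorship 14..11....23.2323
Authorship (.=original, N=cursor N): 1 4 . . 1 1 . . . . 2 3 . 2 3 2 3
Index 1: author = 4

Answer: cursor 4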